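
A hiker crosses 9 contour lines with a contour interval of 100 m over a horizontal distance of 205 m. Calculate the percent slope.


elevation change = 9 * 100 = 900 m
slope = 900 / 205 * 100 = 439.0%

439.0%


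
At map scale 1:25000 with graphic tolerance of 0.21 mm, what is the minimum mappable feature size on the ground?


ground = 0.21 mm * 25000 / 1000 = 5.25 m

5.25 m


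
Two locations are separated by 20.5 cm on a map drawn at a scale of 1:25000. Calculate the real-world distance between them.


ground = 20.5 cm * 25000 / 100 = 5125.0 m = 5.125 km

5.125 km


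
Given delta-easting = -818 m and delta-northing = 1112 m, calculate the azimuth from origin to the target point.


az = atan2(-818, 1112) = -36.3 deg
adjusted to 0-360: 323.7 degrees

323.7 degrees


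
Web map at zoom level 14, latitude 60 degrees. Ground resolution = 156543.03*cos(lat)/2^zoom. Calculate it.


res = 156543.03 * cos(60) / 2^14 = 156543.03 * 0.5 / 16384 = 4.78 m/pixel

4.78 m/pixel


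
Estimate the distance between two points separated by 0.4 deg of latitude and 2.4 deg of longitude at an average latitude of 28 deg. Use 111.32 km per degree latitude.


dlat_km = 0.4 * 111.32 = 44.528
dlon_km = 2.4 * 111.32 * cos(28) ≈ 235.895
dist = sqrt(44.528^2 + 235.895^2) ≈ 240.1 km

240.1 km


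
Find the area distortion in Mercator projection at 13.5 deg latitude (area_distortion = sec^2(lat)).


area_distortion = 1/cos^2(13.5) = 1.058

1.058


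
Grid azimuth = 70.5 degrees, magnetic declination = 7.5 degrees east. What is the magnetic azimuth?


magnetic azimuth = grid azimuth - declination (east +ve)
mag_az = 70.5 - 7.5 = 63.0 degrees

63.0 degrees


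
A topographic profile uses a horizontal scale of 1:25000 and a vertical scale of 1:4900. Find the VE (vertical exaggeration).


VE = horizontal_scale / vertical_scale = 25000 / 4900 ≈ 5.1

5.1x


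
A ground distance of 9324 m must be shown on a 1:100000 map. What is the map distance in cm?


map_cm = 9324 * 100 / 100000 = 9.324 cm ≈ 9.32 cm

9.32 cm


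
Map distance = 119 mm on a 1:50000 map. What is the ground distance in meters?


ground = 119 mm * 50000 / 1000 = 5950.0 m

5950.0 m


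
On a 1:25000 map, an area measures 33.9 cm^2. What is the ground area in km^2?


ground_area = 33.9 * (25000/100)^2 = 2118750.0 m^2 = 2.11875 km^2 ≈ 2.119 km^2

2.119 km^2


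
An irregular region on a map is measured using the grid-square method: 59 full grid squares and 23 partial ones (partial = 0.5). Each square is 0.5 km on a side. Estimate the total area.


effective squares = 59 + 23 * 0.5 = 70.5
area = 70.5 * 0.25 = 17.625 km^2

17.625 km^2


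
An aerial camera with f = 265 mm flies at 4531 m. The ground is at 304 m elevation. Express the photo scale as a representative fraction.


scale = f / (H - h) = 265 mm / 4227 m = 265 / 4227000 = 1:15951

1:15951


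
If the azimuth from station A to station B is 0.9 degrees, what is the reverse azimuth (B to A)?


back azimuth = (0.9 + 180) mod 360 = 180.9 degrees

180.9 degrees


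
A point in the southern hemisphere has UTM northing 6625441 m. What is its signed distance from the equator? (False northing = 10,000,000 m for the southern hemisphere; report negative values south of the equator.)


For southern: actual = 6625441 - 10000000 = -3374559 m

-3374559 m


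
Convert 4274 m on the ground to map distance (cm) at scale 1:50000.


map_cm = 4274 * 100 / 50000 = 8.548 cm ≈ 8.55 cm

8.55 cm


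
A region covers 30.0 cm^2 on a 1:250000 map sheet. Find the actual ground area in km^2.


ground_area = 30.0 * (250000/100)^2 = 187500000.0 m^2 = 187.5 km^2

187.5 km^2


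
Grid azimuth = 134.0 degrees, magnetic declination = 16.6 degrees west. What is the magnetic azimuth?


magnetic azimuth = grid azimuth - declination (east +ve)
mag_az = 134.0 - -16.6 = 150.6 degrees

150.6 degrees


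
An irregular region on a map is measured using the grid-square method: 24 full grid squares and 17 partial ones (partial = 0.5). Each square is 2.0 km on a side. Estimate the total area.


effective squares = 24 + 17 * 0.5 = 32.5
area = 32.5 * 4.0 = 130.0 km^2

130.0 km^2


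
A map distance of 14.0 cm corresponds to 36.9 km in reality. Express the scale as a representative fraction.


ground = 36.9 km = 3690000 cm; RF denominator = ground / map = 3690000 / 14.0 ≈ 263571; RF = 1:263571

1:263571


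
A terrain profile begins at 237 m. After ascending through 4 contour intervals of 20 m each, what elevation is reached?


elevation = 237 + 4 * 20 = 317 m

317 m


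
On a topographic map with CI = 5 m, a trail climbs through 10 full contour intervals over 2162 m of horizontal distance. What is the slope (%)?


elevation change = 10 * 5 = 50 m
slope = 50 / 2162 * 100 = 2.3%

2.3%


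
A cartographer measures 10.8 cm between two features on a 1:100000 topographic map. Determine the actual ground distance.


ground = 10.8 cm * 100000 / 100 = 10800.0 m = 10.8 km

10.8 km


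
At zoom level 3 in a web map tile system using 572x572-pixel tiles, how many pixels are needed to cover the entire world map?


tiles per axis = 2^3 = 8
total tiles = 8^2 = 64
pixels per axis = 8 * 572 = 4576
total pixels = 4576^2 = 20939776

20939776 pixels


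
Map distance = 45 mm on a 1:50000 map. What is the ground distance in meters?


ground = 45 mm * 50000 / 1000 = 2250.0 m

2250.0 m


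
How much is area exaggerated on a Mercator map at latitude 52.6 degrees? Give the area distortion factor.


area_distortion = 1/cos^2(52.6) = 2.711

2.711


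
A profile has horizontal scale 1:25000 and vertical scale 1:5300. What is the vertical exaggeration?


VE = horizontal_scale / vertical_scale = 25000 / 5300 ≈ 4.7

4.7x


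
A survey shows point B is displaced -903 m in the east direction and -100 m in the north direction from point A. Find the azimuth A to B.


az = atan2(-903, -100) = -96.3 deg
adjusted to 0-360: 263.7 degrees

263.7 degrees


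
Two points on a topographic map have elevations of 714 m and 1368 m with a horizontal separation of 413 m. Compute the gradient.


gradient = (1368 - 714) / 413 = 654 / 413 = 1.5835

1.5835


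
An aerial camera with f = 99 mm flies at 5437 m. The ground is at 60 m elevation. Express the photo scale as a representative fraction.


scale = f / (H - h) = 99 mm / 5377 m = 99 / 5377000 = 1:54313

1:54313


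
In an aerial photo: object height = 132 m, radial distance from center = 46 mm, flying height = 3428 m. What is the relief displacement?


d = h * r / H = 132 * 46 / 3428 = 1.77 mm

1.77 mm


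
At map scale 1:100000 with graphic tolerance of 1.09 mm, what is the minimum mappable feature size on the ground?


ground = 1.09 mm * 100000 / 1000 = 109.0 m

109.0 m


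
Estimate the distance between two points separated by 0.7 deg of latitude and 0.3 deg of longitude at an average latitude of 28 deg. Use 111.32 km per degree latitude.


dlat_km = 0.7 * 111.32 = 77.924
dlon_km = 0.3 * 111.32 * cos(28) ≈ 29.487
dist = sqrt(77.924^2 + 29.487^2) ≈ 83.3 km

83.3 km


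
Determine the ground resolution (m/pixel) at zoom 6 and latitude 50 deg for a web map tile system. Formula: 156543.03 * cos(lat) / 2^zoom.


res = 156543.03 * cos(50) / 2^6 = 156543.03 * 0.64278761 / 64 = 1572.25 m/pixel

1572.25 m/pixel


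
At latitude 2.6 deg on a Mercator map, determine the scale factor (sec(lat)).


SF = 1 / cos(2.6) = 1 / 0.998971 = 1.001

1.001


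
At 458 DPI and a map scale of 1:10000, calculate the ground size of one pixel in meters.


pixel_cm = 2.54 / 458 ≈ 0.005546 cm
ground = pixel_cm * 10000 / 100 = 2.54 * 10000 / (458 * 100) = 25400 / 45800 ≈ 0.55 m

0.55 m


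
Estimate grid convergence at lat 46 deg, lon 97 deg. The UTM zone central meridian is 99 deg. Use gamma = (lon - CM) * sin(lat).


gamma = (97 - 99) * sin(46) = -2 * 0.71934 = -1.439 degrees

-1.439 degrees


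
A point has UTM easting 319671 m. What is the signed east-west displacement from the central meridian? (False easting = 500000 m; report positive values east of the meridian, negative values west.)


displacement = 319671 - 500000 = -180329 m

-180329 m


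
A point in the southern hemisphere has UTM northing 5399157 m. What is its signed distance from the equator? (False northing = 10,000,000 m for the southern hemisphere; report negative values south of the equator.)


For southern: actual = 5399157 - 10000000 = -4600843 m

-4600843 m


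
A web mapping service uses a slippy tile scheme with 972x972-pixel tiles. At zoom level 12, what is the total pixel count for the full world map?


tiles per axis = 2^12 = 4096
total tiles = 4096^2 = 16777216
pixels per axis = 4096 * 972 = 3981312
total pixels = 3981312^2 = 15850845241344

15850845241344 pixels


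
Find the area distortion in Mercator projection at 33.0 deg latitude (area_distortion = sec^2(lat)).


area_distortion = 1/cos^2(33.0) = 1.422

1.422


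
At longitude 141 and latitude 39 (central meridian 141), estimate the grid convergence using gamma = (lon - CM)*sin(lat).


gamma = (141 - 141) * sin(39) = 0 * 0.62932 = 0.0 degrees

0.0 degrees


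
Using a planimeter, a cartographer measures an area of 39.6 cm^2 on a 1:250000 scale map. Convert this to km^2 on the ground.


ground_area = 39.6 * (250000/100)^2 = 247500000.0 m^2 = 247.5 km^2

247.5 km^2


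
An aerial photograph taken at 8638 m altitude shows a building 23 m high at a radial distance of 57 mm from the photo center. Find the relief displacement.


d = h * r / H = 23 * 57 / 8638 = 0.15 mm

0.15 mm


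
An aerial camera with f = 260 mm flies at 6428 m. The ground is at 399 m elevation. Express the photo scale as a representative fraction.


scale = f / (H - h) = 260 mm / 6029 m = 260 / 6029000 = 1:23188

1:23188


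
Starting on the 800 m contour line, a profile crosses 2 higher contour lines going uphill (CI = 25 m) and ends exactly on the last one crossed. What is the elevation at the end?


elevation = 800 + 2 * 25 = 850 m

850 m


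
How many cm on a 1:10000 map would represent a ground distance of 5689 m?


map_cm = 5689 * 100 / 10000 = 56.89 cm

56.89 cm


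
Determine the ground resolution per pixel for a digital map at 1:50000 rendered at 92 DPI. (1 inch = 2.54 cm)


pixel_cm = 2.54 / 92 ≈ 0.027609 cm
ground = pixel_cm * 50000 / 100 = 2.54 * 50000 / (92 * 100) = 127000 / 9200 ≈ 13.8 m

13.8 m


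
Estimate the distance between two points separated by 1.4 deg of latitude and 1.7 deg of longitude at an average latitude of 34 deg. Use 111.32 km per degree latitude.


dlat_km = 1.4 * 111.32 = 155.848
dlon_km = 1.7 * 111.32 * cos(34) ≈ 156.89
dist = sqrt(155.848^2 + 156.89^2) ≈ 221.1 km

221.1 km


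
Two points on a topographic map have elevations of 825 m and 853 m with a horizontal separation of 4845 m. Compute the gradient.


gradient = (853 - 825) / 4845 = 28 / 4845 = 0.0058

0.0058


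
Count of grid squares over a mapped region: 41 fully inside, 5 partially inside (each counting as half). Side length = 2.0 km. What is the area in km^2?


effective squares = 41 + 5 * 0.5 = 43.5
area = 43.5 * 4.0 = 174.0 km^2

174.0 km^2


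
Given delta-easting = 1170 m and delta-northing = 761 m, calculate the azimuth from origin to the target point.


az = atan2(1170, 761) = 57.0 deg
adjusted to 0-360: 57.0 degrees

57.0 degrees


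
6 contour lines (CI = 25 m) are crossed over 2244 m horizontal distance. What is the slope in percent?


elevation change = 6 * 25 = 150 m
slope = 150 / 2244 * 100 = 6.7%

6.7%


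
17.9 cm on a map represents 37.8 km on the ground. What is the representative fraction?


ground = 37.8 km = 3780000 cm; RF denominator = ground / map = 3780000 / 17.9 ≈ 211173; RF = 1:211173

1:211173


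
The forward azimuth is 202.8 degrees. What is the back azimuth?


back azimuth = (202.8 + 180) mod 360 = 22.8 degrees

22.8 degrees


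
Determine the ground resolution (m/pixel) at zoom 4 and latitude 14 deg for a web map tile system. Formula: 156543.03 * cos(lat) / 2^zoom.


res = 156543.03 * cos(14) / 2^4 = 156543.03 * 0.97029573 / 16 = 9493.31 m/pixel

9493.31 m/pixel


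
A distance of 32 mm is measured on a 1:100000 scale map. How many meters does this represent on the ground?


ground = 32 mm * 100000 / 1000 = 3200.0 m

3200.0 m


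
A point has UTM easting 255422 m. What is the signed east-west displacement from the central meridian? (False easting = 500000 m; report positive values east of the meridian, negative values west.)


displacement = 255422 - 500000 = -244578 m

-244578 m


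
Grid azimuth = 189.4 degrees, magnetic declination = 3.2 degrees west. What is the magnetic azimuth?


magnetic azimuth = grid azimuth - declination (east +ve)
mag_az = 189.4 - -3.2 = 192.6 degrees

192.6 degrees


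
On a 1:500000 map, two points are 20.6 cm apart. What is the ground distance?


ground = 20.6 cm * 500000 / 100 = 103000.0 m = 103.0 km

103.0 km


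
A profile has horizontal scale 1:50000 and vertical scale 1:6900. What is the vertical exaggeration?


VE = horizontal_scale / vertical_scale = 50000 / 6900 ≈ 7.2

7.2x


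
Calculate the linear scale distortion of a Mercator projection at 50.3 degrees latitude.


SF = 1 / cos(50.3) = 1 / 0.638768 = 1.566

1.566


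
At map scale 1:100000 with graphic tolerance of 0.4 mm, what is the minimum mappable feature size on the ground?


ground = 0.4 mm * 100000 / 1000 = 40.0 m

40.0 m


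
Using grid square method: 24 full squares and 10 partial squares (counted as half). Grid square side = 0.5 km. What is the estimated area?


effective squares = 24 + 10 * 0.5 = 29.0
area = 29.0 * 0.25 = 7.25 km^2

7.25 km^2


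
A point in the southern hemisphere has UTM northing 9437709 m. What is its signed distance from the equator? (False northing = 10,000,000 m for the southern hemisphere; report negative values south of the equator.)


For southern: actual = 9437709 - 10000000 = -562291 m

-562291 m


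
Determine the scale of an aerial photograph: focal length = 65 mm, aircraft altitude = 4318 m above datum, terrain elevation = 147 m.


scale = f / (H - h) = 65 mm / 4171 m = 65 / 4171000 = 1:64169

1:64169


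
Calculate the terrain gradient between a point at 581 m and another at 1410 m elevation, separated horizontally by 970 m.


gradient = (1410 - 581) / 970 = 829 / 970 = 0.8546

0.8546


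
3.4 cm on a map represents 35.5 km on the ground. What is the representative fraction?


ground = 35.5 km = 3550000 cm; RF denominator = ground / map = 3550000 / 3.4 ≈ 1044118; RF = 1:1044118

1:1044118


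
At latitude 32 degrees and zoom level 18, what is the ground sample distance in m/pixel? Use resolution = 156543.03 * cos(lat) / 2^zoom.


res = 156543.03 * cos(32) / 2^18 = 156543.03 * 0.8480481 / 262144 = 0.51 m/pixel

0.51 m/pixel


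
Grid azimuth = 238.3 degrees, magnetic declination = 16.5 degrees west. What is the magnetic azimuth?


magnetic azimuth = grid azimuth - declination (east +ve)
mag_az = 238.3 - -16.5 = 254.8 degrees

254.8 degrees


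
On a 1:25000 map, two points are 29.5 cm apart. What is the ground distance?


ground = 29.5 cm * 25000 / 100 = 7375.0 m = 7.375 km

7.375 km


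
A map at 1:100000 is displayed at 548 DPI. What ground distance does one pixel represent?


pixel_cm = 2.54 / 548 ≈ 0.004635 cm
ground = pixel_cm * 100000 / 100 = 2.54 * 100000 / (548 * 100) = 254000 / 54800 ≈ 4.64 m

4.64 m


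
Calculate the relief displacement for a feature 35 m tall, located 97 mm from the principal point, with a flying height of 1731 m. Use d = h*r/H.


d = h * r / H = 35 * 97 / 1731 = 1.96 mm

1.96 mm


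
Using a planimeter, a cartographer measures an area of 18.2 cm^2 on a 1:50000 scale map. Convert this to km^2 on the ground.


ground_area = 18.2 * (50000/100)^2 = 4550000.0 m^2 = 4.55 km^2

4.55 km^2


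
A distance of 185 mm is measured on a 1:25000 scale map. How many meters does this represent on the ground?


ground = 185 mm * 25000 / 1000 = 4625.0 m

4625.0 m


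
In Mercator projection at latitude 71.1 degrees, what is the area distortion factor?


area_distortion = 1/cos^2(71.1) = 9.531

9.531


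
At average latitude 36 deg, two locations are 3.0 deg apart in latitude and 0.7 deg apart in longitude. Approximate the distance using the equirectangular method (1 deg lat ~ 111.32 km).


dlat_km = 3.0 * 111.32 = 333.96
dlon_km = 0.7 * 111.32 * cos(36) ≈ 63.042
dist = sqrt(333.96^2 + 63.042^2) ≈ 339.9 km

339.9 km


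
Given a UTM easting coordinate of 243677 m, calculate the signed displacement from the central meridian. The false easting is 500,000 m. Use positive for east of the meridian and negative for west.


displacement = 243677 - 500000 = -256323 m

-256323 m


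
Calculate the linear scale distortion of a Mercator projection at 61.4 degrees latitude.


SF = 1 / cos(61.4) = 1 / 0.478692 = 2.089

2.089


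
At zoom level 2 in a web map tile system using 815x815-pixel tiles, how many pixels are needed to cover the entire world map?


tiles per axis = 2^2 = 4
total tiles = 4^2 = 16
pixels per axis = 4 * 815 = 3260
total pixels = 3260^2 = 10627600

10627600 pixels


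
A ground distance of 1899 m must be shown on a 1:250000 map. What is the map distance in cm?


map_cm = 1899 * 100 / 250000 = 0.7596 cm ≈ 0.76 cm

0.76 cm


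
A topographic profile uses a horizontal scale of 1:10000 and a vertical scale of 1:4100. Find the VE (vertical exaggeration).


VE = horizontal_scale / vertical_scale = 10000 / 4100 ≈ 2.4

2.4x


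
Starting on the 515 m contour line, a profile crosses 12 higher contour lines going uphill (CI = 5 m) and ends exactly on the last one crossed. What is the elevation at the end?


elevation = 515 + 12 * 5 = 575 m

575 m


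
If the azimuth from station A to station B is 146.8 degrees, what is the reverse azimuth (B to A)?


back azimuth = (146.8 + 180) mod 360 = 326.8 degrees

326.8 degrees


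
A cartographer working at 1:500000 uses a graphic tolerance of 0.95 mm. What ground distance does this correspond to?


ground = 0.95 mm * 500000 / 1000 = 475.0 m

475.0 m


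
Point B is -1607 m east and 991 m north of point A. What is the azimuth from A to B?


az = atan2(-1607, 991) = -58.3 deg
adjusted to 0-360: 301.7 degrees

301.7 degrees


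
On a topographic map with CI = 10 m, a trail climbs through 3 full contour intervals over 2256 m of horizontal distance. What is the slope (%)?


elevation change = 3 * 10 = 30 m
slope = 30 / 2256 * 100 = 1.3%

1.3%


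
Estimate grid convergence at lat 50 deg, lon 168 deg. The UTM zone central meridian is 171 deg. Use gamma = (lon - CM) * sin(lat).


gamma = (168 - 171) * sin(50) = -3 * 0.766044 = -2.298 degrees

-2.298 degrees


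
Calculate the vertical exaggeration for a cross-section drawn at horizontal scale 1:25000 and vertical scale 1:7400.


VE = horizontal_scale / vertical_scale = 25000 / 7400 ≈ 3.4

3.4x


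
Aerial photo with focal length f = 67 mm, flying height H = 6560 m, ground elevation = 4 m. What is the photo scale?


scale = f / (H - h) = 67 mm / 6556 m = 67 / 6556000 = 1:97851

1:97851


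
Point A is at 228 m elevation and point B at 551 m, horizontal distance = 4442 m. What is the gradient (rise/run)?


gradient = (551 - 228) / 4442 = 323 / 4442 = 0.0727

0.0727


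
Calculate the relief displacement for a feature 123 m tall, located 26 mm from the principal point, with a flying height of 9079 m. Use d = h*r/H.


d = h * r / H = 123 * 26 / 9079 = 0.35 mm

0.35 mm


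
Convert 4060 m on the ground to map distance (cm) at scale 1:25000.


map_cm = 4060 * 100 / 25000 = 16.24 cm

16.24 cm


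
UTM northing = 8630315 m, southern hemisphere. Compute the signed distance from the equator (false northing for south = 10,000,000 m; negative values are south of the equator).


For southern: actual = 8630315 - 10000000 = -1369685 m

-1369685 m


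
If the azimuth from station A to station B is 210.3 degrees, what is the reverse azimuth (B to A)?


back azimuth = (210.3 + 180) mod 360 = 30.3 degrees

30.3 degrees


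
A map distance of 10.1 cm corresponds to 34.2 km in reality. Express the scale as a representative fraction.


ground = 34.2 km = 3420000 cm; RF denominator = ground / map = 3420000 / 10.1 ≈ 338614; RF = 1:338614

1:338614


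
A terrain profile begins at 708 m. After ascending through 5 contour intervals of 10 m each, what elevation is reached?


elevation = 708 + 5 * 10 = 758 m

758 m


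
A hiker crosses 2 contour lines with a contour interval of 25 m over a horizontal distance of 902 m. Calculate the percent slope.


elevation change = 2 * 25 = 50 m
slope = 50 / 902 * 100 = 5.5%

5.5%


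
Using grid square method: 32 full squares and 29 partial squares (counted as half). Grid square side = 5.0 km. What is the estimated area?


effective squares = 32 + 29 * 0.5 = 46.5
area = 46.5 * 25.0 = 1162.5 km^2

1162.5 km^2


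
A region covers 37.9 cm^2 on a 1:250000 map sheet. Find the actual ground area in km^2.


ground_area = 37.9 * (250000/100)^2 = 236875000.0 m^2 = 236.875 km^2

236.875 km^2


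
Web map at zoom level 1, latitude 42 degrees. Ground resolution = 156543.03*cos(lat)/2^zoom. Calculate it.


res = 156543.03 * cos(42) / 2^1 = 156543.03 * 0.74314483 / 2 = 58167.07 m/pixel

58167.07 m/pixel


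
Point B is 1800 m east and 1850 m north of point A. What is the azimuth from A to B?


az = atan2(1800, 1850) = 44.2 deg
adjusted to 0-360: 44.2 degrees

44.2 degrees


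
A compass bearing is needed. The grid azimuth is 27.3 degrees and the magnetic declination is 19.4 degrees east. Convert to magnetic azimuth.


magnetic azimuth = grid azimuth - declination (east +ve)
mag_az = 27.3 - 19.4 = 7.9 degrees

7.9 degrees


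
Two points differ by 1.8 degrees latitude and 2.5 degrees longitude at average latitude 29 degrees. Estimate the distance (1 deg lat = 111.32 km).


dlat_km = 1.8 * 111.32 = 200.376
dlon_km = 2.5 * 111.32 * cos(29) ≈ 243.407
dist = sqrt(200.376^2 + 243.407^2) ≈ 315.3 km

315.3 km


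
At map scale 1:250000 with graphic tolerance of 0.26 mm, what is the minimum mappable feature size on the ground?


ground = 0.26 mm * 250000 / 1000 = 65.0 m

65.0 m


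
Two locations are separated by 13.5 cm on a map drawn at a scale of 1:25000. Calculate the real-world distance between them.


ground = 13.5 cm * 25000 / 100 = 3375.0 m = 3.375 km

3.375 km


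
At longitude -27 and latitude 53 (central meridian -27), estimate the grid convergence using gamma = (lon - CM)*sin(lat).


gamma = (-27 - -27) * sin(53) = 0 * 0.798636 = 0.0 degrees

0.0 degrees


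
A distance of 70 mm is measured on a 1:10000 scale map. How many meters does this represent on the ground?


ground = 70 mm * 10000 / 1000 = 700.0 m

700.0 m


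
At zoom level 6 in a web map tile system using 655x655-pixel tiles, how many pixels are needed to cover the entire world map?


tiles per axis = 2^6 = 64
total tiles = 64^2 = 4096
pixels per axis = 64 * 655 = 41920
total pixels = 41920^2 = 1757286400

1757286400 pixels


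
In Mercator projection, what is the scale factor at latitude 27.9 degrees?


SF = 1 / cos(27.9) = 1 / 0.883766 = 1.132

1.132


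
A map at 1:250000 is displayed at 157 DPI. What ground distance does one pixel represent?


pixel_cm = 2.54 / 157 ≈ 0.016178 cm
ground = pixel_cm * 250000 / 100 = 2.54 * 250000 / (157 * 100) = 635000 / 15700 ≈ 40.45 m

40.45 m


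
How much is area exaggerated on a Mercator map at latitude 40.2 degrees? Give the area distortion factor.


area_distortion = 1/cos^2(40.2) = 1.714

1.714


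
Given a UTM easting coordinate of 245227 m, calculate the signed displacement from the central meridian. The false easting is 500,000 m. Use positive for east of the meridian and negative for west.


displacement = 245227 - 500000 = -254773 m

-254773 m


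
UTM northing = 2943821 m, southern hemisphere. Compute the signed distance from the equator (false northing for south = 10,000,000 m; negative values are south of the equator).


For southern: actual = 2943821 - 10000000 = -7056179 m

-7056179 m


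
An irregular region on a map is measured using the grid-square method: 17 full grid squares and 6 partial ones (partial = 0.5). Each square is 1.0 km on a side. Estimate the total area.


effective squares = 17 + 6 * 0.5 = 20.0
area = 20.0 * 1.0 = 20.0 km^2

20.0 km^2


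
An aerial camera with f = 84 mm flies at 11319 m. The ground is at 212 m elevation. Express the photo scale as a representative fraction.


scale = f / (H - h) = 84 mm / 11107 m = 84 / 11107000 = 1:132226

1:132226


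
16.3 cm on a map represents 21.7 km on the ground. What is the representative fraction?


ground = 21.7 km = 2170000 cm; RF denominator = ground / map = 2170000 / 16.3 ≈ 133129; RF = 1:133129

1:133129


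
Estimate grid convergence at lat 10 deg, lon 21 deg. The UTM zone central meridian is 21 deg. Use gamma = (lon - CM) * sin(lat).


gamma = (21 - 21) * sin(10) = 0 * 0.173648 = 0.0 degrees

0.0 degrees


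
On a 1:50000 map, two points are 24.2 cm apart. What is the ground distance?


ground = 24.2 cm * 50000 / 100 = 12100.0 m = 12.1 km

12.1 km


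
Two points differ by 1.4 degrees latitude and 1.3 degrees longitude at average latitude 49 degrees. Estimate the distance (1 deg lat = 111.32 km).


dlat_km = 1.4 * 111.32 = 155.848
dlon_km = 1.3 * 111.32 * cos(49) ≈ 94.942
dist = sqrt(155.848^2 + 94.942^2) ≈ 182.5 km

182.5 km


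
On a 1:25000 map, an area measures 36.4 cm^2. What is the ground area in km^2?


ground_area = 36.4 * (25000/100)^2 = 2275000.0 m^2 = 2.275 km^2

2.275 km^2


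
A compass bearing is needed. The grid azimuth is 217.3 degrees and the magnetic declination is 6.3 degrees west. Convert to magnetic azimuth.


magnetic azimuth = grid azimuth - declination (east +ve)
mag_az = 217.3 - -6.3 = 223.6 degrees

223.6 degrees


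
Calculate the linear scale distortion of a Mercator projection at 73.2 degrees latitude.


SF = 1 / cos(73.2) = 1 / 0.289032 = 3.46

3.46


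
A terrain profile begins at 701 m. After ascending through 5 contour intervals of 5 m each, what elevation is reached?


elevation = 701 + 5 * 5 = 726 m

726 m


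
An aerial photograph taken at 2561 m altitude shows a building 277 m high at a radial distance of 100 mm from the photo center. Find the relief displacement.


d = h * r / H = 277 * 100 / 2561 = 10.82 mm

10.82 mm


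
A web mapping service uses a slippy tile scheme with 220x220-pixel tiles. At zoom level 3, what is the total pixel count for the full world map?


tiles per axis = 2^3 = 8
total tiles = 8^2 = 64
pixels per axis = 8 * 220 = 1760
total pixels = 1760^2 = 3097600

3097600 pixels


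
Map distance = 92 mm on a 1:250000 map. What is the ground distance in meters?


ground = 92 mm * 250000 / 1000 = 23000.0 m

23000.0 m


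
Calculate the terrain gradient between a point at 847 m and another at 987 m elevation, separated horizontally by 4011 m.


gradient = (987 - 847) / 4011 = 140 / 4011 = 0.0349

0.0349


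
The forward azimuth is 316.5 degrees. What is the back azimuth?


back azimuth = (316.5 + 180) mod 360 = 136.5 degrees

136.5 degrees


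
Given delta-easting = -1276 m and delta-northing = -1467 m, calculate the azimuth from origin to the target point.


az = atan2(-1276, -1467) = -139.0 deg
adjusted to 0-360: 221.0 degrees

221.0 degrees


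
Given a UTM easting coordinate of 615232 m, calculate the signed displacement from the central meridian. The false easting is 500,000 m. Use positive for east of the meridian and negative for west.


displacement = 615232 - 500000 = 115232 m

115232 m


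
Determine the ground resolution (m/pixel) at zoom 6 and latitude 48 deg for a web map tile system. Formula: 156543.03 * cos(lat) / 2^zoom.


res = 156543.03 * cos(48) / 2^6 = 156543.03 * 0.66913061 / 64 = 1636.68 m/pixel

1636.68 m/pixel


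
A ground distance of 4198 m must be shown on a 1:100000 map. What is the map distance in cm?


map_cm = 4198 * 100 / 100000 = 4.198 cm ≈ 4.2 cm

4.2 cm


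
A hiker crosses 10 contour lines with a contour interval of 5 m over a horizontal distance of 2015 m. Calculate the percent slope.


elevation change = 10 * 5 = 50 m
slope = 50 / 2015 * 100 = 2.5%

2.5%


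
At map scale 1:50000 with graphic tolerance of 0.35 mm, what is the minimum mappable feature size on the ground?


ground = 0.35 mm * 50000 / 1000 = 17.5 m

17.5 m


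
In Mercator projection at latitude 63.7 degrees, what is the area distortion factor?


area_distortion = 1/cos^2(63.7) = 5.094

5.094


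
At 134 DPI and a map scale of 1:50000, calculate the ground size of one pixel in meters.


pixel_cm = 2.54 / 134 ≈ 0.018955 cm
ground = pixel_cm * 50000 / 100 = 2.54 * 50000 / (134 * 100) = 127000 / 13400 ≈ 9.48 m

9.48 m


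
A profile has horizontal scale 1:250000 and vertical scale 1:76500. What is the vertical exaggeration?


VE = horizontal_scale / vertical_scale = 250000 / 76500 ≈ 3.3

3.3x


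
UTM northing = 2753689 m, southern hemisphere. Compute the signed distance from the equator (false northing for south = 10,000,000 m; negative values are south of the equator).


For southern: actual = 2753689 - 10000000 = -7246311 m

-7246311 m


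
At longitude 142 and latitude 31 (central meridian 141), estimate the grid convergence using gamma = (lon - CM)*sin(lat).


gamma = (142 - 141) * sin(31) = 1 * 0.515038 = 0.515 degrees

0.515 degrees


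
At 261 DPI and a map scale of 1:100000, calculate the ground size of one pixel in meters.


pixel_cm = 2.54 / 261 ≈ 0.009732 cm
ground = pixel_cm * 100000 / 100 = 2.54 * 100000 / (261 * 100) = 254000 / 26100 ≈ 9.73 m

9.73 m


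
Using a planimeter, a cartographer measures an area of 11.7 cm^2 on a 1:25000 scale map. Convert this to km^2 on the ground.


ground_area = 11.7 * (25000/100)^2 = 731250.0 m^2 = 0.73125 km^2 ≈ 0.731 km^2

0.731 km^2


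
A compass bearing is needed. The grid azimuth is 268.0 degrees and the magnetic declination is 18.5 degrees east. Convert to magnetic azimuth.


magnetic azimuth = grid azimuth - declination (east +ve)
mag_az = 268.0 - 18.5 = 249.5 degrees

249.5 degrees


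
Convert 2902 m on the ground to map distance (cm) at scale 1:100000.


map_cm = 2902 * 100 / 100000 = 2.902 cm ≈ 2.9 cm

2.9 cm


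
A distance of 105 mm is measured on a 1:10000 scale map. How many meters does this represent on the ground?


ground = 105 mm * 10000 / 1000 = 1050.0 m

1050.0 m


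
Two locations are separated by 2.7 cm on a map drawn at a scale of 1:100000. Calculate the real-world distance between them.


ground = 2.7 cm * 100000 / 100 = 2700.0 m = 2.7 km

2.7 km


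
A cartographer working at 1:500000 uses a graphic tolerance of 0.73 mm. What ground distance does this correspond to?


ground = 0.73 mm * 500000 / 1000 = 365.0 m

365.0 m


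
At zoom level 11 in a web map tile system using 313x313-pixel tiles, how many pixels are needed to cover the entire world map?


tiles per axis = 2^11 = 2048
total tiles = 2048^2 = 4194304
pixels per axis = 2048 * 313 = 641024
total pixels = 641024^2 = 410911768576

410911768576 pixels


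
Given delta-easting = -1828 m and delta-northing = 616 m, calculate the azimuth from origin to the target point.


az = atan2(-1828, 616) = -71.4 deg
adjusted to 0-360: 288.6 degrees

288.6 degrees


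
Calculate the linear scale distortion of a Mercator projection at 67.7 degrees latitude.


SF = 1 / cos(67.7) = 1 / 0.379456 = 2.635

2.635


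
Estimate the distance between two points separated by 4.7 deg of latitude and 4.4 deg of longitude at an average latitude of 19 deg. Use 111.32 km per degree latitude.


dlat_km = 4.7 * 111.32 = 523.204
dlon_km = 4.4 * 111.32 * cos(19) ≈ 463.123
dist = sqrt(523.204^2 + 463.123^2) ≈ 698.7 km

698.7 km


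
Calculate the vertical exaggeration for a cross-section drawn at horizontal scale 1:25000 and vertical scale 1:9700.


VE = horizontal_scale / vertical_scale = 25000 / 9700 ≈ 2.6

2.6x


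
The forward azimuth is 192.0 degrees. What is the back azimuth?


back azimuth = (192.0 + 180) mod 360 = 12.0 degrees

12.0 degrees


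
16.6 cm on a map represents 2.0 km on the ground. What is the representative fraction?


ground = 2.0 km = 200000 cm; RF denominator = ground / map = 200000 / 16.6 ≈ 12048; RF = 1:12048

1:12048


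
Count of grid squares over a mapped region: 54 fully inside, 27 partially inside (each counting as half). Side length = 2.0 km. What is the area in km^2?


effective squares = 54 + 27 * 0.5 = 67.5
area = 67.5 * 4.0 = 270.0 km^2

270.0 km^2


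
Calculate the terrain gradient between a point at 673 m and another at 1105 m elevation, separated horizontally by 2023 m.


gradient = (1105 - 673) / 2023 = 432 / 2023 = 0.2135

0.2135


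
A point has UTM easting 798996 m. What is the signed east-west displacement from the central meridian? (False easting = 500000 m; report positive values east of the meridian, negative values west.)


displacement = 798996 - 500000 = 298996 m

298996 m


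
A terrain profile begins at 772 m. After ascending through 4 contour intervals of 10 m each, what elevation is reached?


elevation = 772 + 4 * 10 = 812 m

812 m


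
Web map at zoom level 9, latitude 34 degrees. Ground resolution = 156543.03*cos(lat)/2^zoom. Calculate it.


res = 156543.03 * cos(34) / 2^9 = 156543.03 * 0.82903757 / 512 = 253.48 m/pixel

253.48 m/pixel


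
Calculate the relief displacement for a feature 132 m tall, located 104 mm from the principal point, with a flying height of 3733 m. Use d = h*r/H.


d = h * r / H = 132 * 104 / 3733 = 3.68 mm

3.68 mm


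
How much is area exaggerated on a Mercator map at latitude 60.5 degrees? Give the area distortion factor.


area_distortion = 1/cos^2(60.5) = 4.124

4.124


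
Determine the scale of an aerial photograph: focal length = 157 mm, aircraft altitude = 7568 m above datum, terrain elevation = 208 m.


scale = f / (H - h) = 157 mm / 7360 m = 157 / 7360000 = 1:46879

1:46879


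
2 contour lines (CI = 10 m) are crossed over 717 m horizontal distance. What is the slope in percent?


elevation change = 2 * 10 = 20 m
slope = 20 / 717 * 100 = 2.8%

2.8%


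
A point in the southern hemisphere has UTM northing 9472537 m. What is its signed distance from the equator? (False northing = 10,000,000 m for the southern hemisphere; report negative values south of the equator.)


For southern: actual = 9472537 - 10000000 = -527463 m

-527463 m


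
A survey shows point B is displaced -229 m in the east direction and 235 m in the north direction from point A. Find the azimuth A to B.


az = atan2(-229, 235) = -44.3 deg
adjusted to 0-360: 315.7 degrees

315.7 degrees


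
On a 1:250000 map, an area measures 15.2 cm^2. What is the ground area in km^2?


ground_area = 15.2 * (250000/100)^2 = 95000000.0 m^2 = 95.0 km^2

95.0 km^2


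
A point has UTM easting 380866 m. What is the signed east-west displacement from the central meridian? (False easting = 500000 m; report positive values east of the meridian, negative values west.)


displacement = 380866 - 500000 = -119134 m

-119134 m


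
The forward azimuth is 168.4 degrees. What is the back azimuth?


back azimuth = (168.4 + 180) mod 360 = 348.4 degrees

348.4 degrees


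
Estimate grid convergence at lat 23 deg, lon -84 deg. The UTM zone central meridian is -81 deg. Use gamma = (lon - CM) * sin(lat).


gamma = (-84 - -81) * sin(23) = -3 * 0.390731 = -1.172 degrees

-1.172 degrees


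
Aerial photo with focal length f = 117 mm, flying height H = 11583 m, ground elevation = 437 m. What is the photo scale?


scale = f / (H - h) = 117 mm / 11146 m = 117 / 11146000 = 1:95265

1:95265


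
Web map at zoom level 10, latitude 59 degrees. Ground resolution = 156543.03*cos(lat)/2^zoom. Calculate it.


res = 156543.03 * cos(59) / 2^10 = 156543.03 * 0.51503807 / 1024 = 78.74 m/pixel

78.74 m/pixel


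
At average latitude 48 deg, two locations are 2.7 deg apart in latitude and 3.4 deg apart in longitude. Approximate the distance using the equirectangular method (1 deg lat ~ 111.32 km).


dlat_km = 2.7 * 111.32 = 300.564
dlon_km = 3.4 * 111.32 * cos(48) ≈ 253.258
dist = sqrt(300.564^2 + 253.258^2) ≈ 393.0 km

393.0 km


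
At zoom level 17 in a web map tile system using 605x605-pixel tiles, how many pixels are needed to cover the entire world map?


tiles per axis = 2^17 = 131072
total tiles = 131072^2 = 17179869184
pixels per axis = 131072 * 605 = 79298560
total pixels = 79298560^2 = 6288261618073600

6288261618073600 pixels


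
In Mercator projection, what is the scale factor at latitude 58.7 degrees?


SF = 1 / cos(58.7) = 1 / 0.519519 = 1.925

1.925


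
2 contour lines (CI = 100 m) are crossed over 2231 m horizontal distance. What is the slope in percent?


elevation change = 2 * 100 = 200 m
slope = 200 / 2231 * 100 = 9.0%

9.0%


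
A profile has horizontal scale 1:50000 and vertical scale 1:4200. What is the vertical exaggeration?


VE = horizontal_scale / vertical_scale = 50000 / 4200 ≈ 11.9

11.9x


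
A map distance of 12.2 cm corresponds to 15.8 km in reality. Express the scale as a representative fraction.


ground = 15.8 km = 1580000 cm; RF denominator = ground / map = 1580000 / 12.2 ≈ 129508; RF = 1:129508

1:129508


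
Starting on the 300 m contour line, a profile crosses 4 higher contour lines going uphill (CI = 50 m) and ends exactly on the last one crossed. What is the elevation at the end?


elevation = 300 + 4 * 50 = 500 m

500 m


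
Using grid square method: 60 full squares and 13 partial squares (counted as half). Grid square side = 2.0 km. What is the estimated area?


effective squares = 60 + 13 * 0.5 = 66.5
area = 66.5 * 4.0 = 266.0 km^2

266.0 km^2


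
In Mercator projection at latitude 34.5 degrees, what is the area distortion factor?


area_distortion = 1/cos^2(34.5) = 1.472

1.472


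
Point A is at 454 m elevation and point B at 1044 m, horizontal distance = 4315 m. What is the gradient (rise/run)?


gradient = (1044 - 454) / 4315 = 590 / 4315 = 0.1367

0.1367


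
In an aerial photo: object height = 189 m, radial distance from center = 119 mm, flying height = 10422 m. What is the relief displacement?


d = h * r / H = 189 * 119 / 10422 = 2.16 mm

2.16 mm


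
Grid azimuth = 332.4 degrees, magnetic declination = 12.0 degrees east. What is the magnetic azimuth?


magnetic azimuth = grid azimuth - declination (east +ve)
mag_az = 332.4 - 12.0 = 320.4 degrees

320.4 degrees


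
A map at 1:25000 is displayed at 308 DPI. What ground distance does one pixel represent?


pixel_cm = 2.54 / 308 ≈ 0.008247 cm
ground = pixel_cm * 25000 / 100 = 2.54 * 25000 / (308 * 100) = 63500 / 30800 ≈ 2.06 m

2.06 m


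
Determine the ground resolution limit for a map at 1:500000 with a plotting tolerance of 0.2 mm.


ground = 0.2 mm * 500000 / 1000 = 100.0 m

100.0 m


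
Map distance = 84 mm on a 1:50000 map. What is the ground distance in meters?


ground = 84 mm * 50000 / 1000 = 4200.0 m

4200.0 m
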